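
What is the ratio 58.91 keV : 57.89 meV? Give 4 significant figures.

1018000

(58.91e3) / (57.89e-3) = 1.0176e6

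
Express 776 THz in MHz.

tera = 10¹², mega = 10⁶; factor is 10⁶.
776 × 10⁶ = 776000000

776000000 MHz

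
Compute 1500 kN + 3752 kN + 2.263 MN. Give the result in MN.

7.515 MN

In MN:
  1500 kN = 1500e-3 MN = 1.5
  3752 kN = 3752e-3 MN = 3.752
  2.263 MN → 2.263
Sum: 1.5 + 3.752 + 2.263 = 7.515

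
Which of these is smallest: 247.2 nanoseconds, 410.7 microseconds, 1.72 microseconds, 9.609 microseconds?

247.2 nanoseconds = 0.0000002472 seconds
410.7 microseconds = 0.0004107 seconds
1.72 microseconds = 0.00000172 seconds
9.609 microseconds = 0.000009609 seconds

247.2 nanoseconds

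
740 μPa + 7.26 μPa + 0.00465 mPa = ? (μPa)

In μPa:
  740 μPa → 740
  7.26 μPa → 7.26
  0.00465 mPa = 0.00465 × 10^3 μPa = 4.65
Sum: 740 + 7.26 + 4.65 = 751.91

751.91 μPa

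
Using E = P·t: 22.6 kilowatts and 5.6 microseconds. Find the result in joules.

0.12656 joules

22.6 × 10^3 × 5.6 × 10^-6 = 126.56 × 10^-3 J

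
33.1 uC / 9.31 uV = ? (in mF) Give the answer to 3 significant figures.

3560 mF

(33.1e-6) / (9.31e-6) = 3.5553 F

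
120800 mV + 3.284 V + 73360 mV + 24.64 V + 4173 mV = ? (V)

226.257 V

In V:
  120800 mV = 120800 × 10⁻³ V = 120.8
  3.284 V → 3.284
  73360 mV = 73360 × 10⁻³ V = 73.36
  24.64 V → 24.64
  4173 mV = 4173 × 10⁻³ V = 4.173
Sum: 120.8 + 3.284 + 73.36 + 24.64 + 4.173 = 226.257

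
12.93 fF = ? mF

0.00000000001293 mF

femto = 1e-15, milli = 1e-3; factor is 1e-12.
12.93 × 1e-12 = 0.00000000001293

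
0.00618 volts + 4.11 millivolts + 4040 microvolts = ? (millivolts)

In millivolts:
  0.00618 volts = 0.00618 × 10³ millivolts = 6.18
  4.11 millivolts → 4.11
  4040 microvolts = 4040 × 10⁻³ millivolts = 4.04
Sum: 6.18 + 4.11 + 4.04 = 14.33

14.33 millivolts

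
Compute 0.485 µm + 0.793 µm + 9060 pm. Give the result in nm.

1287.06 nm

In nm:
  0.485 µm = 0.485 × 10^3 nm = 485
  0.793 µm = 0.793 × 10^3 nm = 793
  9060 pm = 9060 × 10^-3 nm = 9.06
Sum: 485 + 793 + 9.06 = 1287.06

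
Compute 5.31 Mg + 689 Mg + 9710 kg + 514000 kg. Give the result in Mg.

In Mg:
  5.31 Mg → 5.31
  689 Mg → 689
  9710 kg = 9710 × 10⁻³ Mg = 9.71
  514000 kg = 514000 × 10⁻³ Mg = 514
Sum: 5.31 + 689 + 9.71 + 514 = 1218.02

1218.02 Mg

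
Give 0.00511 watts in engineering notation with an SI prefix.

5.11 milliwatts

= 5.11e-3 watts; 1e-3 is milli.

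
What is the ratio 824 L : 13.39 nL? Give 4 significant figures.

61540000000

(824) / (13.39 × 10⁻⁹) = 61.538 × 10⁹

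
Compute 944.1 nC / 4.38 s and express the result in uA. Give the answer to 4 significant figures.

(944.1e-9) / (4.38) = 215.548e-9 A

0.2155 uA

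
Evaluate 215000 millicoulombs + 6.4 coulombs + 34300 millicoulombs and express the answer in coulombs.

In coulombs:
  215000 millicoulombs = 215000e-3 coulombs = 215
  6.4 coulombs → 6.4
  34300 millicoulombs = 34300e-3 coulombs = 34.3
Sum: 215 + 6.4 + 34.3 = 255.7

255.7 coulombs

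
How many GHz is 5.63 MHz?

mega = 1e6, giga = 1e9; factor is 1e-3.
5.63 × 1e-3 = 0.00563

0.00563 GHz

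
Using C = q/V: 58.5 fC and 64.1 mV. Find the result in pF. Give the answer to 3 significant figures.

(58.5 × 10^-15) / (64.1 × 10^-3) = 0.91264 × 10^-12 F

0.913 pF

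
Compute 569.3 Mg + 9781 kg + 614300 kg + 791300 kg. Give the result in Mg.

In Mg:
  569.3 Mg → 569.3
  9781 kg = 9781 × 10^-3 Mg = 9.781
  614300 kg = 614300 × 10^-3 Mg = 614.3
  791300 kg = 791300 × 10^-3 Mg = 791.3
Sum: 569.3 + 9.781 + 614.3 + 791.3 = 1984.681

1984.681 Mg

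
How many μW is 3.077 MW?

3077000000000 μW

mega = 10^6, micro = 10^-6; factor is 10^12.
3.077 × 10^12 = 3077000000000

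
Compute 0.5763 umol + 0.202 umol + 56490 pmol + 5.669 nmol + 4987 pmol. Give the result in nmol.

845.446 nmol

In nmol:
  0.5763 umol = 0.5763 × 10³ nmol = 576.3
  0.202 umol = 0.202 × 10³ nmol = 202
  56490 pmol = 56490 × 10⁻³ nmol = 56.49
  5.669 nmol → 5.669
  4987 pmol = 4987 × 10⁻³ nmol = 4.987
Sum: 576.3 + 202 + 56.49 + 5.669 + 4.987 = 845.446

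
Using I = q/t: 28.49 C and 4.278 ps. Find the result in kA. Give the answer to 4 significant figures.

6660000000 kA

(28.49) / (4.278 × 10^-12) = 6.65965 × 10^12 A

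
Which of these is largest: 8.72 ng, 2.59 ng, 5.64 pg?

8.72 ng

8.72 ng = 0.00000000872 g
2.59 ng = 0.00000000259 g
5.64 pg = 0.00000000000564 g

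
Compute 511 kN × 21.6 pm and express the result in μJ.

511e3 × 21.6e-12 = 11037.6e-9 J

11.0376 μJ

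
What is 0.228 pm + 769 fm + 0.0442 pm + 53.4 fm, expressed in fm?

In fm:
  0.228 pm = 0.228e3 fm = 228
  769 fm → 769
  0.0442 pm = 0.0442e3 fm = 44.2
  53.4 fm → 53.4
Sum: 228 + 769 + 44.2 + 53.4 = 1094.6

1094.6 fm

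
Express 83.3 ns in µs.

nano = 10^-9, micro = 10^-6; factor is 10^-3.
83.3 × 10^-3 = 0.0833

0.0833 µs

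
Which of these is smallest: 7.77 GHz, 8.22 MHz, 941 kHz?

7.77 GHz = 7770000000 Hz
8.22 MHz = 8220000 Hz
941 kHz = 941000 Hz

941 kHz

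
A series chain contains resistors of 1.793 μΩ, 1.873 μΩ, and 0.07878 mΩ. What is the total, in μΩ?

In μΩ:
  1.793 μΩ → 1.793
  1.873 μΩ → 1.873
  0.07878 mΩ = 0.07878e3 μΩ = 78.78
Sum: 1.793 + 1.873 + 78.78 = 82.446

82.446 μΩ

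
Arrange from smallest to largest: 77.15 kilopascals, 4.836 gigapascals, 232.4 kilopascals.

77.15 kilopascals < 232.4 kilopascals < 4.836 gigapascals

77.15 kilopascals = 77150 pascals
4.836 gigapascals = 4836000000 pascals
232.4 kilopascals = 232400 pascals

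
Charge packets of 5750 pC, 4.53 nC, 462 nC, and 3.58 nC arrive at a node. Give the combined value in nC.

475.86 nC

In nC:
  5750 pC = 5750 × 10⁻³ nC = 5.75
  4.53 nC → 4.53
  462 nC → 462
  3.58 nC → 3.58
Sum: 5.75 + 4.53 + 462 + 3.58 = 475.86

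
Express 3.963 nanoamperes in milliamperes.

0.000003963 milliamperes

nano = 10⁻⁹, milli = 10⁻³; factor is 10⁻⁶.
3.963 × 10⁻⁶ = 0.000003963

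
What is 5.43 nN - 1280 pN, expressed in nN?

4.15 nN

In nN:
  5.43 nN → 5.43
  1280 pN = 1280 × 10^-3 nN = 1.28
Difference: 5.43 - 1.28 = 4.15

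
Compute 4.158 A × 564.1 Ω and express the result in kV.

4.158 × 564.1 = 2345.5278 V

2.3455278 kV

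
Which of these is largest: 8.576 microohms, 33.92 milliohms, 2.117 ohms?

2.117 ohms

8.576 microohms = 0.000008576 ohms
33.92 milliohms = 0.03392 ohms
2.117 ohms = 2.117 ohms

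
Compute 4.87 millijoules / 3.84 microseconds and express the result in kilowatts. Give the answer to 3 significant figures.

(4.87 × 10⁻³) / (3.84 × 10⁻⁶) = 1.2682 × 10³ W

1.27 kilowatts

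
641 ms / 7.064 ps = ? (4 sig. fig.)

(641e-3) / (7.064e-12) = 90.742e9

90740000000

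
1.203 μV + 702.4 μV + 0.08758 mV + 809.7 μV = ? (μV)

1600.883 μV

In μV:
  1.203 μV → 1.203
  702.4 μV → 702.4
  0.08758 mV = 0.08758 × 10³ μV = 87.58
  809.7 μV → 809.7
Sum: 1.203 + 702.4 + 87.58 + 809.7 = 1600.883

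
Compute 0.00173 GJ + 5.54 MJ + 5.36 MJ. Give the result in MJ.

In MJ:
  0.00173 GJ = 0.00173 × 10³ MJ = 1.73
  5.54 MJ → 5.54
  5.36 MJ → 5.36
Sum: 1.73 + 5.54 + 5.36 = 12.63

12.63 MJ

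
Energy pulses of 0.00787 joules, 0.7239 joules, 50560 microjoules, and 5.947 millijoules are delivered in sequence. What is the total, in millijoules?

In millijoules:
  0.00787 joules = 0.00787e3 millijoules = 7.87
  0.7239 joules = 0.7239e3 millijoules = 723.9
  50560 microjoules = 50560e-3 millijoules = 50.56
  5.947 millijoules → 5.947
Sum: 7.87 + 723.9 + 50.56 + 5.947 = 788.277

788.277 millijoules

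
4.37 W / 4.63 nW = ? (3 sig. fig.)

(4.37) / (4.63 × 10^-9) = 0.9438 × 10^9

944000000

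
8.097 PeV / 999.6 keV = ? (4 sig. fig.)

8100000000

(8.097 × 10^15) / (999.6 × 10^3) = 0.0081002 × 10^12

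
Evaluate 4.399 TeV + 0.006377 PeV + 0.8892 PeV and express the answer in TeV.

899.976 TeV

In TeV:
  4.399 TeV → 4.399
  0.006377 PeV = 0.006377 × 10^3 TeV = 6.377
  0.8892 PeV = 0.8892 × 10^3 TeV = 889.2
Sum: 4.399 + 6.377 + 889.2 = 899.976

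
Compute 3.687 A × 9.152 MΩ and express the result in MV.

33.743424 MV

3.687 × 9.152 × 10⁶ = 33.743424 × 10⁶ V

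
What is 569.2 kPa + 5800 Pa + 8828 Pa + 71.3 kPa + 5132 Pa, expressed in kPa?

In kPa:
  569.2 kPa → 569.2
  5800 Pa = 5800e-3 kPa = 5.8
  8828 Pa = 8828e-3 kPa = 8.828
  71.3 kPa → 71.3
  5132 Pa = 5132e-3 kPa = 5.132
Sum: 569.2 + 5.8 + 8.828 + 71.3 + 5.132 = 660.26

660.26 kPa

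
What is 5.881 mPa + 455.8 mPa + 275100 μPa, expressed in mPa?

736.781 mPa

In mPa:
  5.881 mPa → 5.881
  455.8 mPa → 455.8
  275100 μPa = 275100e-3 mPa = 275.1
Sum: 5.881 + 455.8 + 275.1 = 736.781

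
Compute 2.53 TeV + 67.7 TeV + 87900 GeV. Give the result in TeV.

In TeV:
  2.53 TeV → 2.53
  67.7 TeV → 67.7
  87900 GeV = 87900 × 10⁻³ TeV = 87.9
Sum: 2.53 + 67.7 + 87.9 = 158.13

158.13 TeV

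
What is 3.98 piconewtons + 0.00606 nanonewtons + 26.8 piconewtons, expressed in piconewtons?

In piconewtons:
  3.98 piconewtons → 3.98
  0.00606 nanonewtons = 0.00606 × 10³ piconewtons = 6.06
  26.8 piconewtons → 26.8
Sum: 3.98 + 6.06 + 26.8 = 36.84

36.84 piconewtons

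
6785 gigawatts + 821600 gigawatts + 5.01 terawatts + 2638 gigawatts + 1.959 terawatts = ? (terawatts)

In terawatts:
  6785 gigawatts = 6785 × 10⁻³ terawatts = 6.785
  821600 gigawatts = 821600 × 10⁻³ terawatts = 821.6
  5.01 terawatts → 5.01
  2638 gigawatts = 2638 × 10⁻³ terawatts = 2.638
  1.959 terawatts → 1.959
Sum: 6.785 + 821.6 + 5.01 + 2.638 + 1.959 = 837.992

837.992 terawatts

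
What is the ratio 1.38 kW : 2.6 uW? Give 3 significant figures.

(1.38e3) / (2.6e-6) = 0.5308e9

531000000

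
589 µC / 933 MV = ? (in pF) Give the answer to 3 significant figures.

0.631 pF

(589 × 10^-6) / (933 × 10^6) = 0.6313 × 10^-12 F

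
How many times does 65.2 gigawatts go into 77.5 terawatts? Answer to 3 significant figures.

1190

(77.5 × 10^12) / (65.2 × 10^9) = 1.189 × 10^3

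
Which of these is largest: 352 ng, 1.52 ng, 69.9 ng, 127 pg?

352 ng

352 ng = 0.000000352 g
1.52 ng = 0.00000000152 g
69.9 ng = 0.0000000699 g
127 pg = 0.000000000127 g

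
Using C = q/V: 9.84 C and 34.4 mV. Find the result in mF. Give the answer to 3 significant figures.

(9.84) / (34.4 × 10^-3) = 0.28605 × 10^3 F

286000 mF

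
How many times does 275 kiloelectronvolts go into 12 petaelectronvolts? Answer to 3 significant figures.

(12e15) / (275e3) = 0.04364e12

43600000000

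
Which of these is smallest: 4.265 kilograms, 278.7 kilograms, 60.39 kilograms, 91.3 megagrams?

4.265 kilograms

4.265 kilograms = 4265 grams
278.7 kilograms = 278700 grams
60.39 kilograms = 60390 grams
91.3 megagrams = 91300000 grams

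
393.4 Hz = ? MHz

(no prefix) = 1e0, mega = 1e6; factor is 1e-6.
393.4 × 1e-6 = 0.0003934

0.0003934 MHz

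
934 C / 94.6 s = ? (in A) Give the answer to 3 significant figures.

(934) / (94.6) = 9.8732 A

9.87 A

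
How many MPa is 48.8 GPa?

48800 MPa

giga = 10⁹, mega = 10⁶; factor is 10³.
48.8 × 10³ = 48800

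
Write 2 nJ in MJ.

nano = 10⁻⁹, mega = 10⁶; factor is 10⁻¹⁵.
2 × 10⁻¹⁵ = 0.000000000000002

0.000000000000002 MJ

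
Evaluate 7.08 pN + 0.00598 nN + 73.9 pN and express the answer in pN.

86.96 pN

In pN:
  7.08 pN → 7.08
  0.00598 nN = 0.00598e3 pN = 5.98
  73.9 pN → 73.9
Sum: 7.08 + 5.98 + 73.9 = 86.96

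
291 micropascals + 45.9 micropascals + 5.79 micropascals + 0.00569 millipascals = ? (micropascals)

In micropascals:
  291 micropascals → 291
  45.9 micropascals → 45.9
  5.79 micropascals → 5.79
  0.00569 millipascals = 0.00569 × 10^3 micropascals = 5.69
Sum: 291 + 45.9 + 5.79 + 5.69 = 348.38

348.38 micropascals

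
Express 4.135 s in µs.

(no prefix) = 10⁰, micro = 10⁻⁶; factor is 10⁶.
4.135 × 10⁶ = 4135000

4135000 µs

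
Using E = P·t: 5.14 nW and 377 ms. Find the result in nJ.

1.93778 nJ

5.14 × 10⁻⁹ × 377 × 10⁻³ = 1937.78 × 10⁻¹² J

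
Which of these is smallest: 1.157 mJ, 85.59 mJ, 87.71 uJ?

87.71 uJ

1.157 mJ = 0.001157 J
85.59 mJ = 0.08559 J
87.71 uJ = 0.00008771 J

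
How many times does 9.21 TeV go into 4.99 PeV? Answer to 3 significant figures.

(4.99e15) / (9.21e12) = 0.5418e3

542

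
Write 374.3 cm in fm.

centi = 10^-2, femto = 10^-15; factor is 10^13.
374.3 × 10^13 = 3743000000000000

3743000000000000 fm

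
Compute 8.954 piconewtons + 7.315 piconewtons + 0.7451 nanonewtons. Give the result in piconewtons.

761.369 piconewtons

In piconewtons:
  8.954 piconewtons → 8.954
  7.315 piconewtons → 7.315
  0.7451 nanonewtons = 0.7451e3 piconewtons = 745.1
Sum: 8.954 + 7.315 + 745.1 = 761.369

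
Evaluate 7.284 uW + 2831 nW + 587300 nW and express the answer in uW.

597.415 uW

In uW:
  7.284 uW → 7.284
  2831 nW = 2831e-3 uW = 2.831
  587300 nW = 587300e-3 uW = 587.3
Sum: 7.284 + 2.831 + 587.3 = 597.415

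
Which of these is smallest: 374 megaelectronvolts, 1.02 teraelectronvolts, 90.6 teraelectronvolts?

374 megaelectronvolts

374 megaelectronvolts = 374000000 electronvolts
1.02 teraelectronvolts = 1020000000000 electronvolts
90.6 teraelectronvolts = 90600000000000 electronvolts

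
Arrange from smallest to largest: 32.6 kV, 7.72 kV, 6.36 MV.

7.72 kV < 32.6 kV < 6.36 MV

32.6 kV = 32600 V
7.72 kV = 7720 V
6.36 MV = 6360000 V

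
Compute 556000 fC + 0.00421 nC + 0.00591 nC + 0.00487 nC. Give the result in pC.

570.99 pC

In pC:
  556000 fC = 556000 × 10⁻³ pC = 556
  0.00421 nC = 0.00421 × 10³ pC = 4.21
  0.00591 nC = 0.00591 × 10³ pC = 5.91
  0.00487 nC = 0.00487 × 10³ pC = 4.87
Sum: 556 + 4.21 + 5.91 + 4.87 = 570.99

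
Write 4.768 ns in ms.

nano = 1e-9, milli = 1e-3; factor is 1e-6.
4.768 × 1e-6 = 0.000004768

0.000004768 ms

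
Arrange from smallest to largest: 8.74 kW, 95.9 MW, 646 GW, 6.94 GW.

8.74 kW = 8740 W
95.9 MW = 95900000 W
646 GW = 646000000000 W
6.94 GW = 6940000000 W

8.74 kW < 95.9 MW < 6.94 GW < 646 GW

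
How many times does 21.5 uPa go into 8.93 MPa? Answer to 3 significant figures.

415000000000

(8.93e6) / (21.5e-6) = 0.4153e12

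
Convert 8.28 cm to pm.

centi = 1e-2, pico = 1e-12; factor is 1e10.
8.28 × 1e10 = 82800000000

82800000000 pm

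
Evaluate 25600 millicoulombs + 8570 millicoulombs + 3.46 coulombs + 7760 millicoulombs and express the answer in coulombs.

45.39 coulombs

In coulombs:
  25600 millicoulombs = 25600 × 10⁻³ coulombs = 25.6
  8570 millicoulombs = 8570 × 10⁻³ coulombs = 8.57
  3.46 coulombs → 3.46
  7760 millicoulombs = 7760 × 10⁻³ coulombs = 7.76
Sum: 25.6 + 8.57 + 3.46 + 7.76 = 45.39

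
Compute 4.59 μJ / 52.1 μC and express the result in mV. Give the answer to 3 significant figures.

(4.59 × 10^-6) / (52.1 × 10^-6) = 0.0881 V

88.1 mV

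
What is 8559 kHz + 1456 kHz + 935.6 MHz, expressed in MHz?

In MHz:
  8559 kHz = 8559 × 10^-3 MHz = 8.559
  1456 kHz = 1456 × 10^-3 MHz = 1.456
  935.6 MHz → 935.6
Sum: 8.559 + 1.456 + 935.6 = 945.615

945.615 MHz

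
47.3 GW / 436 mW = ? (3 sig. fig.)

(47.3 × 10^9) / (436 × 10^-3) = 0.1085 × 10^12

108000000000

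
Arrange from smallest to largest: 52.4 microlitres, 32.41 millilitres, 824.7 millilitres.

52.4 microlitres = 0.0000524 litres
32.41 millilitres = 0.03241 litres
824.7 millilitres = 0.8247 litres

52.4 microlitres < 32.41 millilitres < 824.7 millilitres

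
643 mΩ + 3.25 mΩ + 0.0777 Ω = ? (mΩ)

In mΩ:
  643 mΩ → 643
  3.25 mΩ → 3.25
  0.0777 Ω = 0.0777 × 10^3 mΩ = 77.7
Sum: 643 + 3.25 + 77.7 = 723.95

723.95 mΩ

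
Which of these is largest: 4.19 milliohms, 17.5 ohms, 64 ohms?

4.19 milliohms = 0.00419 ohms
17.5 ohms = 17.5 ohms
64 ohms = 64 ohms

64 ohms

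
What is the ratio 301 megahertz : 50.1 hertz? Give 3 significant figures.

6010000

(301 × 10^6) / (50.1) = 6.008 × 10^6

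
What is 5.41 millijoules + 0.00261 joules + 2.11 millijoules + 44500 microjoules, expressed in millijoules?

In millijoules:
  5.41 millijoules → 5.41
  0.00261 joules = 0.00261 × 10³ millijoules = 2.61
  2.11 millijoules → 2.11
  44500 microjoules = 44500 × 10⁻³ millijoules = 44.5
Sum: 5.41 + 2.61 + 2.11 + 44.5 = 54.63

54.63 millijoules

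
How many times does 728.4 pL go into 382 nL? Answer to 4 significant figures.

524.4

(382 × 10⁻⁹) / (728.4 × 10⁻¹²) = 0.52444 × 10³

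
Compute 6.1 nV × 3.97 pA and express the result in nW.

0.000000000024217 nW

6.1 × 10^-9 × 3.97 × 10^-12 = 24.217 × 10^-21 W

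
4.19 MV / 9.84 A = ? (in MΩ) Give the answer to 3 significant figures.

0.426 MΩ

(4.19 × 10⁶) / (9.84) = 0.42581 × 10⁶ Ω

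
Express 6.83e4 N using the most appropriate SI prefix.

= 68.3e3 N; 1e3 is kilo.

68.3 kN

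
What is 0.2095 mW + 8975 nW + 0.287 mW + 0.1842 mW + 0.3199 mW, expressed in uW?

In uW:
  0.2095 mW = 0.2095e3 uW = 209.5
  8975 nW = 8975e-3 uW = 8.975
  0.287 mW = 0.287e3 uW = 287
  0.1842 mW = 0.1842e3 uW = 184.2
  0.3199 mW = 0.3199e3 uW = 319.9
Sum: 209.5 + 8.975 + 287 + 184.2 + 319.9 = 1009.575

1009.575 uW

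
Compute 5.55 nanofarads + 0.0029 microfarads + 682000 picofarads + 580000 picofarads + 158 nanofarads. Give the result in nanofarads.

In nanofarads:
  5.55 nanofarads → 5.55
  0.0029 microfarads = 0.0029e3 nanofarads = 2.9
  682000 picofarads = 682000e-3 nanofarads = 682
  580000 picofarads = 580000e-3 nanofarads = 580
  158 nanofarads → 158
Sum: 5.55 + 2.9 + 682 + 580 + 158 = 1428.45

1428.45 nanofarads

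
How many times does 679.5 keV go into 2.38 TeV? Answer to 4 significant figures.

(2.38e12) / (679.5e3) = 0.0035026e9

3503000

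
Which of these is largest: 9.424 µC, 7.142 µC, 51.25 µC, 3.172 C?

9.424 µC = 0.000009424 C
7.142 µC = 0.000007142 C
51.25 µC = 0.00005125 C
3.172 C = 3.172 C

3.172 C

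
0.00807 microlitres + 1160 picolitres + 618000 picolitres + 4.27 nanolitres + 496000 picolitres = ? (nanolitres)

In nanolitres:
  0.00807 microlitres = 0.00807e3 nanolitres = 8.07
  1160 picolitres = 1160e-3 nanolitres = 1.16
  618000 picolitres = 618000e-3 nanolitres = 618
  4.27 nanolitres → 4.27
  496000 picolitres = 496000e-3 nanolitres = 496
Sum: 8.07 + 1.16 + 618 + 4.27 + 496 = 1127.5

1127.5 nanolitres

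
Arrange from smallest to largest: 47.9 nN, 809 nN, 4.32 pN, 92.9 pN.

4.32 pN < 92.9 pN < 47.9 nN < 809 nN

47.9 nN = 0.0000000479 N
809 nN = 0.000000809 N
4.32 pN = 0.00000000000432 N
92.9 pN = 0.0000000000929 N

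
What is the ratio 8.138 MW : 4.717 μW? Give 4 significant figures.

(8.138 × 10^6) / (4.717 × 10^-6) = 1.7252 × 10^12

1725000000000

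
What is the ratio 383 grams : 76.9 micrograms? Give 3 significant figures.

(383) / (76.9e-6) = 4.98e6

4980000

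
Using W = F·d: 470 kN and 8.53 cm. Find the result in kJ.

40.091 kJ

470 × 10³ × 8.53 × 10⁻² = 4009.1 × 10¹ J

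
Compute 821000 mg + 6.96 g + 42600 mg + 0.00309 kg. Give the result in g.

In g:
  821000 mg = 821000 × 10^-3 g = 821
  6.96 g → 6.96
  42600 mg = 42600 × 10^-3 g = 42.6
  0.00309 kg = 0.00309 × 10^3 g = 3.09
Sum: 821 + 6.96 + 42.6 + 3.09 = 873.65

873.65 g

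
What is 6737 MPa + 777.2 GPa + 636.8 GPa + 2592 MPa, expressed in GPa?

In GPa:
  6737 MPa = 6737 × 10^-3 GPa = 6.737
  777.2 GPa → 777.2
  636.8 GPa → 636.8
  2592 MPa = 2592 × 10^-3 GPa = 2.592
Sum: 6.737 + 777.2 + 636.8 + 2.592 = 1423.329

1423.329 GPa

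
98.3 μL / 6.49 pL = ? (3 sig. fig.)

15100000

(98.3 × 10⁻⁶) / (6.49 × 10⁻¹²) = 15.15 × 10⁶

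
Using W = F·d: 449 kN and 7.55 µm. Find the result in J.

449 × 10^3 × 7.55 × 10^-6 = 3389.95 × 10^-3 J

3.38995 J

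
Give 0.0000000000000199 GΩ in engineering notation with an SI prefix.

19.9 uΩ

= 19.9 × 10^-6 Ω; 10^-6 is micro.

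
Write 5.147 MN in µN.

mega = 10⁶, micro = 10⁻⁶; factor is 10¹².
5.147 × 10¹² = 5147000000000

5147000000000 µN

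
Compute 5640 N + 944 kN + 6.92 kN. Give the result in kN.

In kN:
  5640 N = 5640e-3 kN = 5.64
  944 kN → 944
  6.92 kN → 6.92
Sum: 5.64 + 944 + 6.92 = 956.56

956.56 kN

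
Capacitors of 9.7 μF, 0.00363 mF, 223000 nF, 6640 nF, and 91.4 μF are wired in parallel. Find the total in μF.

334.37 μF

In μF:
  9.7 μF → 9.7
  0.00363 mF = 0.00363 × 10^3 μF = 3.63
  223000 nF = 223000 × 10^-3 μF = 223
  6640 nF = 6640 × 10^-3 μF = 6.64
  91.4 μF → 91.4
Sum: 9.7 + 3.63 + 223 + 6.64 + 91.4 = 334.37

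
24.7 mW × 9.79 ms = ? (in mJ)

24.7e-3 × 9.79e-3 = 241.813e-6 J

0.241813 mJ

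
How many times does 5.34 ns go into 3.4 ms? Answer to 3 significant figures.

637000

(3.4 × 10^-3) / (5.34 × 10^-9) = 0.6367 × 10^6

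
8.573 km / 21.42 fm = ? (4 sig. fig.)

400200000000000000

(8.573 × 10^3) / (21.42 × 10^-15) = 0.40023 × 10^18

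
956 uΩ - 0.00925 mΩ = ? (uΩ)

In uΩ:
  956 uΩ → 956
  0.00925 mΩ = 0.00925 × 10³ uΩ = 9.25
Difference: 956 - 9.25 = 946.75

946.75 uΩ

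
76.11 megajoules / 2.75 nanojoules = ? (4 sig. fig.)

(76.11 × 10^6) / (2.75 × 10^-9) = 27.676 × 10^15

27680000000000000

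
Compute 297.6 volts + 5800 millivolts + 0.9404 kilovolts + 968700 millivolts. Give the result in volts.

2212.5 volts

In volts:
  297.6 volts → 297.6
  5800 millivolts = 5800 × 10^-3 volts = 5.8
  0.9404 kilovolts = 0.9404 × 10^3 volts = 940.4
  968700 millivolts = 968700 × 10^-3 volts = 968.7
Sum: 297.6 + 5.8 + 940.4 + 968.7 = 2212.5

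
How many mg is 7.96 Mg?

7960000000 mg

mega = 10^6, milli = 10^-3; factor is 10^9.
7.96 × 10^9 = 7960000000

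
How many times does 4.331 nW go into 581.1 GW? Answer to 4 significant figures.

134200000000000000000

(581.1 × 10⁹) / (4.331 × 10⁻⁹) = 134.17 × 10¹⁸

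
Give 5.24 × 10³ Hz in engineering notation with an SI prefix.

= 5.24 × 10³ Hz; 10³ is kilo.

5.24 kHz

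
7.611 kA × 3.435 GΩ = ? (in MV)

7.611e3 × 3.435e9 = 26.143785e12 V

26143785 MV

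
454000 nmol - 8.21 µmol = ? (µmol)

In µmol:
  454000 nmol = 454000 × 10⁻³ µmol = 454
  8.21 µmol → 8.21
Difference: 454 - 8.21 = 445.79

445.79 µmol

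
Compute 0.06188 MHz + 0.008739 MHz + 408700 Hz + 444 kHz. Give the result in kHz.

In kHz:
  0.06188 MHz = 0.06188 × 10³ kHz = 61.88
  0.008739 MHz = 0.008739 × 10³ kHz = 8.739
  408700 Hz = 408700 × 10⁻³ kHz = 408.7
  444 kHz → 444
Sum: 61.88 + 8.739 + 408.7 + 444 = 923.319

923.319 kHz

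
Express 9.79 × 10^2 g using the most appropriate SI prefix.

= 979 g; mantissa already in [1, 1000).

979 g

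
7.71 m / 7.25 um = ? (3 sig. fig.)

(7.71) / (7.25e-6) = 1.063e6

1060000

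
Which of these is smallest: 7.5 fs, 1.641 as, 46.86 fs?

7.5 fs = 0.0000000000000075 s
1.641 as = 0.000000000000000001641 s
46.86 fs = 0.00000000000004686 s

1.641 as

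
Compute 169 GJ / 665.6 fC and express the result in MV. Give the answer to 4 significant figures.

253900000000000000 MV

(169e9) / (665.6e-15) = 0.253906e24 V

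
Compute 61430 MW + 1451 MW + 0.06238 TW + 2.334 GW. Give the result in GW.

127.595 GW

In GW:
  61430 MW = 61430e-3 GW = 61.43
  1451 MW = 1451e-3 GW = 1.451
  0.06238 TW = 0.06238e3 GW = 62.38
  2.334 GW → 2.334
Sum: 61.43 + 1.451 + 62.38 + 2.334 = 127.595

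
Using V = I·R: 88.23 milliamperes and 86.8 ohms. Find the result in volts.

7.658364 volts

88.23 × 10^-3 × 86.8 = 7658.364 × 10^-3 V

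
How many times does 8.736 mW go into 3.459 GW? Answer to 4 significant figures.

(3.459 × 10⁹) / (8.736 × 10⁻³) = 0.39595 × 10¹²

395900000000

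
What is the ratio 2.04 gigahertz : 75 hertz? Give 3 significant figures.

27200000

(2.04 × 10⁹) / (75) = 0.0272 × 10⁹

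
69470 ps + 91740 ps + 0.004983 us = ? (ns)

166.193 ns

In ns:
  69470 ps = 69470 × 10^-3 ns = 69.47
  91740 ps = 91740 × 10^-3 ns = 91.74
  0.004983 us = 0.004983 × 10^3 ns = 4.983
Sum: 69.47 + 91.74 + 4.983 = 166.193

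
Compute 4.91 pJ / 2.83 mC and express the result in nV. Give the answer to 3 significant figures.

(4.91e-12) / (2.83e-3) = 1.735e-9 V

1.73 nV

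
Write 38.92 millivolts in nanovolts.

38920000 nanovolts

milli = 1e-3, nano = 1e-9; factor is 1e6.
38.92 × 1e6 = 38920000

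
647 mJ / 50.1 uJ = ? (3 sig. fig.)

(647 × 10^-3) / (50.1 × 10^-6) = 12.91 × 10^3

12900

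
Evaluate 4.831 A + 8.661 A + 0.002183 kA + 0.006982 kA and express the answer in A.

22.657 A

In A:
  4.831 A → 4.831
  8.661 A → 8.661
  0.002183 kA = 0.002183 × 10^3 A = 2.183
  0.006982 kA = 0.006982 × 10^3 A = 6.982
Sum: 4.831 + 8.661 + 2.183 + 6.982 = 22.657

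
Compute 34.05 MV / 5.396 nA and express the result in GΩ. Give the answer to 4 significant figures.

(34.05 × 10⁶) / (5.396 × 10⁻⁹) = 6.31023 × 10¹⁵ Ω

6310000 GΩ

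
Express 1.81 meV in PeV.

0.00000000000000000181 PeV

milli = 10^-3, peta = 10^15; factor is 10^-18.
1.81 × 10^-18 = 0.00000000000000000181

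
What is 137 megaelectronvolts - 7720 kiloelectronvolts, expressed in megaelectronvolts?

129.28 megaelectronvolts

In megaelectronvolts:
  137 megaelectronvolts → 137
  7720 kiloelectronvolts = 7720 × 10^-3 megaelectronvolts = 7.72
Difference: 137 - 7.72 = 129.28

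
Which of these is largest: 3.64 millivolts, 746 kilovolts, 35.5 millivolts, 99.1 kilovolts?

746 kilovolts

3.64 millivolts = 0.00364 volts
746 kilovolts = 746000 volts
35.5 millivolts = 0.0355 volts
99.1 kilovolts = 99100 volts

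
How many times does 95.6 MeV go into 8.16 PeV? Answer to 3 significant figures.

(8.16e15) / (95.6e6) = 0.08536e9

85400000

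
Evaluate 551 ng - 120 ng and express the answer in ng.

431 ng

In ng:
  551 ng → 551
  120 ng → 120
Difference: 551 - 120 = 431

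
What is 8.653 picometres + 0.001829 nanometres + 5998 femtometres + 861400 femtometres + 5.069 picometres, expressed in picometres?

882.949 picometres

In picometres:
  8.653 picometres → 8.653
  0.001829 nanometres = 0.001829 × 10^3 picometres = 1.829
  5998 femtometres = 5998 × 10^-3 picometres = 5.998
  861400 femtometres = 861400 × 10^-3 picometres = 861.4
  5.069 picometres → 5.069
Sum: 8.653 + 1.829 + 5.998 + 861.4 + 5.069 = 882.949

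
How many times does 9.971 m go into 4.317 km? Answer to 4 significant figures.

(4.317 × 10³) / (9.971) = 0.43296 × 10³

433.0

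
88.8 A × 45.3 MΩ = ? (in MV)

4022.64 MV

88.8 × 45.3 × 10^6 = 4022.64 × 10^6 V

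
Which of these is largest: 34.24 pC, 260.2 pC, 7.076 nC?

34.24 pC = 0.00000000003424 C
260.2 pC = 0.0000000002602 C
7.076 nC = 0.000000007076 C

7.076 nC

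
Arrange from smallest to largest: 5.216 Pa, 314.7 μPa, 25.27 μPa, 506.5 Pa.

5.216 Pa = 5.216 Pa
314.7 μPa = 0.0003147 Pa
25.27 μPa = 0.00002527 Pa
506.5 Pa = 506.5 Pa

25.27 μPa < 314.7 μPa < 5.216 Pa < 506.5 Pa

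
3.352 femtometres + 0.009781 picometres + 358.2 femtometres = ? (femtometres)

371.333 femtometres

In femtometres:
  3.352 femtometres → 3.352
  0.009781 picometres = 0.009781 × 10³ femtometres = 9.781
  358.2 femtometres → 358.2
Sum: 3.352 + 9.781 + 358.2 = 371.333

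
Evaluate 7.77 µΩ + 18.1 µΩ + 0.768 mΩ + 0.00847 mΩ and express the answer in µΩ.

In µΩ:
  7.77 µΩ → 7.77
  18.1 µΩ → 18.1
  0.768 mΩ = 0.768e3 µΩ = 768
  0.00847 mΩ = 0.00847e3 µΩ = 8.47
Sum: 7.77 + 18.1 + 768 + 8.47 = 802.34

802.34 µΩ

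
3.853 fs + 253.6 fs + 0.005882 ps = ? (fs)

263.335 fs

In fs:
  3.853 fs → 3.853
  253.6 fs → 253.6
  0.005882 ps = 0.005882 × 10^3 fs = 5.882
Sum: 3.853 + 253.6 + 5.882 = 263.335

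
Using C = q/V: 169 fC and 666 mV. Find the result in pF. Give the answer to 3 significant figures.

0.254 pF

(169 × 10⁻¹⁵) / (666 × 10⁻³) = 0.25375 × 10⁻¹² F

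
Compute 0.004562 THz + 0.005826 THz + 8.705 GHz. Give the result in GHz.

19.093 GHz

In GHz:
  0.004562 THz = 0.004562 × 10^3 GHz = 4.562
  0.005826 THz = 0.005826 × 10^3 GHz = 5.826
  8.705 GHz → 8.705
Sum: 4.562 + 5.826 + 8.705 = 19.093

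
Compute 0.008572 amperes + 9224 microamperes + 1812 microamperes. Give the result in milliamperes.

In milliamperes:
  0.008572 amperes = 0.008572e3 milliamperes = 8.572
  9224 microamperes = 9224e-3 milliamperes = 9.224
  1812 microamperes = 1812e-3 milliamperes = 1.812
Sum: 8.572 + 9.224 + 1.812 = 19.608

19.608 milliamperes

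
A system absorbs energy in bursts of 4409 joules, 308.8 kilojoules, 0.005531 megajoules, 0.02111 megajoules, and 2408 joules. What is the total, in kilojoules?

342.258 kilojoules

In kilojoules:
  4409 joules = 4409 × 10⁻³ kilojoules = 4.409
  308.8 kilojoules → 308.8
  0.005531 megajoules = 0.005531 × 10³ kilojoules = 5.531
  0.02111 megajoules = 0.02111 × 10³ kilojoules = 21.11
  2408 joules = 2408 × 10⁻³ kilojoules = 2.408
Sum: 4.409 + 308.8 + 5.531 + 21.11 + 2.408 = 342.258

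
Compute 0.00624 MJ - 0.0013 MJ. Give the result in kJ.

4.94 kJ

In kJ:
  0.00624 MJ = 0.00624 × 10³ kJ = 6.24
  0.0013 MJ = 0.0013 × 10³ kJ = 1.3
Difference: 6.24 - 1.3 = 4.94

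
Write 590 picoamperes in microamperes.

0.00059 microamperes

pico = 1e-12, micro = 1e-6; factor is 1e-6.
590 × 1e-6 = 0.00059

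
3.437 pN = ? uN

pico = 10^-12, micro = 10^-6; factor is 10^-6.
3.437 × 10^-6 = 0.000003437

0.000003437 uN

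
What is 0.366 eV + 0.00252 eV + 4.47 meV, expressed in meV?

372.99 meV

In meV:
  0.366 eV = 0.366 × 10³ meV = 366
  0.00252 eV = 0.00252 × 10³ meV = 2.52
  4.47 meV → 4.47
Sum: 366 + 2.52 + 4.47 = 372.99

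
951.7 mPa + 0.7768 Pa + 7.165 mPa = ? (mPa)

1735.665 mPa

In mPa:
  951.7 mPa → 951.7
  0.7768 Pa = 0.7768 × 10³ mPa = 776.8
  7.165 mPa → 7.165
Sum: 951.7 + 776.8 + 7.165 = 1735.665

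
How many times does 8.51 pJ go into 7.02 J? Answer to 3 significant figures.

825000000000

(7.02) / (8.51 × 10⁻¹²) = 0.8249 × 10¹²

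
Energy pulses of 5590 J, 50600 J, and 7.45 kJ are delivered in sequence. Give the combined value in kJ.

In kJ:
  5590 J = 5590 × 10⁻³ kJ = 5.59
  50600 J = 50600 × 10⁻³ kJ = 50.6
  7.45 kJ → 7.45
Sum: 5.59 + 50.6 + 7.45 = 63.64

63.64 kJ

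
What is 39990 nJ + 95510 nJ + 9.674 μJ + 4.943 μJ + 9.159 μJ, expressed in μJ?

In μJ:
  39990 nJ = 39990 × 10^-3 μJ = 39.99
  95510 nJ = 95510 × 10^-3 μJ = 95.51
  9.674 μJ → 9.674
  4.943 μJ → 4.943
  9.159 μJ → 9.159
Sum: 39.99 + 95.51 + 9.674 + 4.943 + 9.159 = 159.276

159.276 μJ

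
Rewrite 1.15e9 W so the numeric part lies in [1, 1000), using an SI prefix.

1.15 GW

= 1.15e9 W; 1e9 is giga.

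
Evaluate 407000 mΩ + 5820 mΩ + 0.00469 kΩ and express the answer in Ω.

In Ω:
  407000 mΩ = 407000e-3 Ω = 407
  5820 mΩ = 5820e-3 Ω = 5.82
  0.00469 kΩ = 0.00469e3 Ω = 4.69
Sum: 407 + 5.82 + 4.69 = 417.51

417.51 Ω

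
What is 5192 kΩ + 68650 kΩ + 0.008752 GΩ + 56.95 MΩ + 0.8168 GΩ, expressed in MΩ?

In MΩ:
  5192 kΩ = 5192 × 10⁻³ MΩ = 5.192
  68650 kΩ = 68650 × 10⁻³ MΩ = 68.65
  0.008752 GΩ = 0.008752 × 10³ MΩ = 8.752
  56.95 MΩ → 56.95
  0.8168 GΩ = 0.8168 × 10³ MΩ = 816.8
Sum: 5.192 + 68.65 + 8.752 + 56.95 + 816.8 = 956.344

956.344 MΩ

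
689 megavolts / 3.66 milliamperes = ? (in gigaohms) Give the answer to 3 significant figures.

(689 × 10^6) / (3.66 × 10^-3) = 188.25 × 10^9 Ω

188 gigaohms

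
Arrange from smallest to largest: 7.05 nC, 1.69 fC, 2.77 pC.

7.05 nC = 0.00000000705 C
1.69 fC = 0.00000000000000169 C
2.77 pC = 0.00000000000277 C

1.69 fC < 2.77 pC < 7.05 nC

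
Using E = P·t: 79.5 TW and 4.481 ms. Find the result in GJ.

356.2395 GJ

79.5e12 × 4.481e-3 = 356.2395e9 J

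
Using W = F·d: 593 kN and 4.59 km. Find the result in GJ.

2.72187 GJ

593 × 10^3 × 4.59 × 10^3 = 2721.87 × 10^6 J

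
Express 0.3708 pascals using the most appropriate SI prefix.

370.8 millipascals

= 370.8e-3 pascals; 1e-3 is milli.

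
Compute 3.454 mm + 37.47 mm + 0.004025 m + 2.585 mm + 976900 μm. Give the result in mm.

1024.434 mm

In mm:
  3.454 mm → 3.454
  37.47 mm → 37.47
  0.004025 m = 0.004025 × 10^3 mm = 4.025
  2.585 mm → 2.585
  976900 μm = 976900 × 10^-3 mm = 976.9
Sum: 3.454 + 37.47 + 4.025 + 2.585 + 976.9 = 1024.434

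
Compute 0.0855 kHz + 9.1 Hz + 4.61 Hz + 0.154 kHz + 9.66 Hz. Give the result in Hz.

In Hz:
  0.0855 kHz = 0.0855 × 10^3 Hz = 85.5
  9.1 Hz → 9.1
  4.61 Hz → 4.61
  0.154 kHz = 0.154 × 10^3 Hz = 154
  9.66 Hz → 9.66
Sum: 85.5 + 9.1 + 4.61 + 154 + 9.66 = 262.87

262.87 Hz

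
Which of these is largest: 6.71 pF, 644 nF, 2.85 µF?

2.85 µF

6.71 pF = 0.00000000000671 F
644 nF = 0.000000644 F
2.85 µF = 0.00000285 F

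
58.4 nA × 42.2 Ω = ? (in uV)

58.4e-9 × 42.2 = 2464.48e-9 V

2.46448 uV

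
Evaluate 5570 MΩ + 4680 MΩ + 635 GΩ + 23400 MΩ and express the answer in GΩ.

668.65 GΩ

In GΩ:
  5570 MΩ = 5570e-3 GΩ = 5.57
  4680 MΩ = 4680e-3 GΩ = 4.68
  635 GΩ → 635
  23400 MΩ = 23400e-3 GΩ = 23.4
Sum: 5.57 + 4.68 + 635 + 23.4 = 668.65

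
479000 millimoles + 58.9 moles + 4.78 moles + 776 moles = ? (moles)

1318.68 moles

In moles:
  479000 millimoles = 479000 × 10^-3 moles = 479
  58.9 moles → 58.9
  4.78 moles → 4.78
  776 moles → 776
Sum: 479 + 58.9 + 4.78 + 776 = 1318.68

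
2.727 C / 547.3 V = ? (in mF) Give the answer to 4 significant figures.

(2.727) / (547.3) = 0.00498264 F

4.983 mF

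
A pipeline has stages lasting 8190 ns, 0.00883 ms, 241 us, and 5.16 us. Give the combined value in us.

In us:
  8190 ns = 8190 × 10⁻³ us = 8.19
  0.00883 ms = 0.00883 × 10³ us = 8.83
  241 us → 241
  5.16 us → 5.16
Sum: 8.19 + 8.83 + 241 + 5.16 = 263.18

263.18 us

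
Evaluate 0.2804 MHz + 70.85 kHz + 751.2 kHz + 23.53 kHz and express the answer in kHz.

1125.98 kHz

In kHz:
  0.2804 MHz = 0.2804 × 10³ kHz = 280.4
  70.85 kHz → 70.85
  751.2 kHz → 751.2
  23.53 kHz → 23.53
Sum: 280.4 + 70.85 + 751.2 + 23.53 = 1125.98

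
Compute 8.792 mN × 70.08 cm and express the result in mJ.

6.1614336 mJ

8.792 × 10⁻³ × 70.08 × 10⁻² = 616.14336 × 10⁻⁵ J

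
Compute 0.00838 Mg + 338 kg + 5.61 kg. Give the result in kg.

In kg:
  0.00838 Mg = 0.00838e3 kg = 8.38
  338 kg → 338
  5.61 kg → 5.61
Sum: 8.38 + 338 + 5.61 = 351.99

351.99 kg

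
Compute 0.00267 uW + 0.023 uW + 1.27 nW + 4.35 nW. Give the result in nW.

31.29 nW

In nW:
  0.00267 uW = 0.00267 × 10^3 nW = 2.67
  0.023 uW = 0.023 × 10^3 nW = 23
  1.27 nW → 1.27
  4.35 nW → 4.35
Sum: 2.67 + 23 + 1.27 + 4.35 = 31.29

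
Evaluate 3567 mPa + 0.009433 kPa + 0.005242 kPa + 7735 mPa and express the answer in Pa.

In Pa:
  3567 mPa = 3567 × 10^-3 Pa = 3.567
  0.009433 kPa = 0.009433 × 10^3 Pa = 9.433
  0.005242 kPa = 0.005242 × 10^3 Pa = 5.242
  7735 mPa = 7735 × 10^-3 Pa = 7.735
Sum: 3.567 + 9.433 + 5.242 + 7.735 = 25.977

25.977 Pa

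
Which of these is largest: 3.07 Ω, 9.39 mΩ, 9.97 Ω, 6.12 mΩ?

9.97 Ω

3.07 Ω = 3.07 Ω
9.39 mΩ = 0.00939 Ω
9.97 Ω = 9.97 Ω
6.12 mΩ = 0.00612 Ω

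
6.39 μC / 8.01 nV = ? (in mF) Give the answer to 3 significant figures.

(6.39 × 10^-6) / (8.01 × 10^-9) = 0.79775 × 10^3 F

798000 mF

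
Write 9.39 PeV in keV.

9390000000000 keV

peta = 10¹⁵, kilo = 10³; factor is 10¹².
9.39 × 10¹² = 9390000000000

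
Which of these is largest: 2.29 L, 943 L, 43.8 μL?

2.29 L = 2.29 L
943 L = 943 L
43.8 μL = 0.0000438 L

943 L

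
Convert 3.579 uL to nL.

3579 nL

micro = 10⁻⁶, nano = 10⁻⁹; factor is 10³.
3.579 × 10³ = 3579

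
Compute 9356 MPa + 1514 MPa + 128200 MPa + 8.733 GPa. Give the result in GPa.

In GPa:
  9356 MPa = 9356e-3 GPa = 9.356
  1514 MPa = 1514e-3 GPa = 1.514
  128200 MPa = 128200e-3 GPa = 128.2
  8.733 GPa → 8.733
Sum: 9.356 + 1.514 + 128.2 + 8.733 = 147.803

147.803 GPa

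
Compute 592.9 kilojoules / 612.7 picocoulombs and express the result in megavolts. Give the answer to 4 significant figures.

967700000 megavolts

(592.9 × 10³) / (612.7 × 10⁻¹²) = 0.967684 × 10¹⁵ V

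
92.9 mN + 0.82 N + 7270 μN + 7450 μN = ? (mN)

In mN:
  92.9 mN → 92.9
  0.82 N = 0.82 × 10^3 mN = 820
  7270 μN = 7270 × 10^-3 mN = 7.27
  7450 μN = 7450 × 10^-3 mN = 7.45
Sum: 92.9 + 820 + 7.27 + 7.45 = 927.62

927.62 mN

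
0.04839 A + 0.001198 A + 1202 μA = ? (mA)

50.79 mA

In mA:
  0.04839 A = 0.04839e3 mA = 48.39
  0.001198 A = 0.001198e3 mA = 1.198
  1202 μA = 1202e-3 mA = 1.202
Sum: 48.39 + 1.198 + 1.202 = 50.79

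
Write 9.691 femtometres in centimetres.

femto = 1e-15, centi = 1e-2; factor is 1e-13.
9.691 × 1e-13 = 0.0000000000009691

0.0000000000009691 centimetres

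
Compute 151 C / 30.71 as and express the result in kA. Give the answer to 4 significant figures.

(151) / (30.71e-18) = 4.91697e18 A

4917000000000000 kA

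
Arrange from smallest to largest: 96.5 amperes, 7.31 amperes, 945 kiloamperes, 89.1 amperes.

96.5 amperes = 96.5 amperes
7.31 amperes = 7.31 amperes
945 kiloamperes = 945000 amperes
89.1 amperes = 89.1 amperes

7.31 amperes < 89.1 amperes < 96.5 amperes < 945 kiloamperes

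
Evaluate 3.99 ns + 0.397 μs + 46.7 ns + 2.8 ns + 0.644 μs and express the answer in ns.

In ns:
  3.99 ns → 3.99
  0.397 μs = 0.397e3 ns = 397
  46.7 ns → 46.7
  2.8 ns → 2.8
  0.644 μs = 0.644e3 ns = 644
Sum: 3.99 + 397 + 46.7 + 2.8 + 644 = 1094.49

1094.49 ns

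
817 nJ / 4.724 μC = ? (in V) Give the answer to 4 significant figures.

0.1729 V

(817 × 10⁻⁹) / (4.724 × 10⁻⁶) = 172.947 × 10⁻³ V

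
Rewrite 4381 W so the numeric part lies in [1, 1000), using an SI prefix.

= 4.381e3 W; 1e3 is kilo.

4.381 kW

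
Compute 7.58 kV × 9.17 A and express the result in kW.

69.5086 kW

7.58 × 10^3 × 9.17 = 69.5086 × 10^3 W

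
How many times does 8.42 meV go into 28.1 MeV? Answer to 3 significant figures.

(28.1 × 10^6) / (8.42 × 10^-3) = 3.337 × 10^9

3340000000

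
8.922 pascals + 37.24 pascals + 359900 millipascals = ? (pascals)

In pascals:
  8.922 pascals → 8.922
  37.24 pascals → 37.24
  359900 millipascals = 359900e-3 pascals = 359.9
Sum: 8.922 + 37.24 + 359.9 = 406.062

406.062 pascals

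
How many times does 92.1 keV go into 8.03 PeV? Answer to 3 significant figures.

(8.03e15) / (92.1e3) = 0.08719e12

87200000000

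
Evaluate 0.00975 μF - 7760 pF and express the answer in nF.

In nF:
  0.00975 μF = 0.00975 × 10^3 nF = 9.75
  7760 pF = 7760 × 10^-3 nF = 7.76
Difference: 9.75 - 7.76 = 1.99

1.99 nF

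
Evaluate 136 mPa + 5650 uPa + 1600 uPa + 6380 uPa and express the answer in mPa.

In mPa:
  136 mPa → 136
  5650 uPa = 5650e-3 mPa = 5.65
  1600 uPa = 1600e-3 mPa = 1.6
  6380 uPa = 6380e-3 mPa = 6.38
Sum: 136 + 5.65 + 1.6 + 6.38 = 149.63

149.63 mPa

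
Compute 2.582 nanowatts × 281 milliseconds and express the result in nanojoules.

2.582 × 10^-9 × 281 × 10^-3 = 725.542 × 10^-12 J

0.725542 nanojoules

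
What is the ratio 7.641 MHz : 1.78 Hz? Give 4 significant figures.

(7.641 × 10⁶) / (1.78) = 4.2927 × 10⁶

4293000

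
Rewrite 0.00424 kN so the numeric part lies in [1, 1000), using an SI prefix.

4.24 N

= 4.24 N; mantissa already in [1, 1000).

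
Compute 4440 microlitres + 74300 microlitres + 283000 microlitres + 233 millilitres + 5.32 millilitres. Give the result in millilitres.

600.06 millilitres

In millilitres:
  4440 microlitres = 4440 × 10⁻³ millilitres = 4.44
  74300 microlitres = 74300 × 10⁻³ millilitres = 74.3
  283000 microlitres = 283000 × 10⁻³ millilitres = 283
  233 millilitres → 233
  5.32 millilitres → 5.32
Sum: 4.44 + 74.3 + 283 + 233 + 5.32 = 600.06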